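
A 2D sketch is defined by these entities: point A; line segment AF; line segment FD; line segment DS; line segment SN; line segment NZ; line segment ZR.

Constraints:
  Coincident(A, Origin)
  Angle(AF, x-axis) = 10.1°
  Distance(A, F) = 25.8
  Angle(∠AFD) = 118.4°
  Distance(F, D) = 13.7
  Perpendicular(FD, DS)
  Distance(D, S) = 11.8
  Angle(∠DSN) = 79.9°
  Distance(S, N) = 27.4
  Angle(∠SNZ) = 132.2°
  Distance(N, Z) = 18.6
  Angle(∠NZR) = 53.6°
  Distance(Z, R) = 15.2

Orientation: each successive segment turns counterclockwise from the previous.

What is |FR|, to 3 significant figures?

11.1

A is at the origin; AF runs at 10.1° with length 25.8, so F = (25.4, 4.52). ∠AFD = 118.4° gives FD at 71.7° from the x-axis; with |FD| = 13.7, D = (29.7, 17.5). FD is perpendicular to DS, so DS runs at 162°; with |DS| = 11.8, S = (18.5, 21.2). ∠DSN = 79.9° gives SN at -98.2° from the x-axis; with |SN| = 27.4, N = (14.6, -5.88). ∠SNZ = 132.2° gives NZ at -50.4° from the x-axis; with |NZ| = 18.6, Z = (26.4, -20.2). ∠NZR = 53.6° gives ZR at 76.0° from the x-axis; with |ZR| = 15.2, R = (30.1, -5.47). Then |FR| = |R − F| = 11.1.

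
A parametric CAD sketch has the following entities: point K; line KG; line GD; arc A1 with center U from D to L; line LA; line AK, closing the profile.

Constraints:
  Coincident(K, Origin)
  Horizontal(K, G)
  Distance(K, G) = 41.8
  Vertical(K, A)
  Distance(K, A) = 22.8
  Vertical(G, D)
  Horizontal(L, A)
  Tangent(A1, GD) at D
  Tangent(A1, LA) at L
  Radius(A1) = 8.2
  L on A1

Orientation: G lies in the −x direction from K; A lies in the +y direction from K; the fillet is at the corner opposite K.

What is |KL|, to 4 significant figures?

40.61

K is at the origin; KG is horizontal with |KG| = 41.8 and G on the −x side, so G = (-41.80, 0.000). K and A share the same x with |KA| = 22.8 and A on the +y side, so A = (0.000, 22.80). The virtual corner opposite K is at (-41.80, 22.80). Since A1 is tangent to GD there, UD ⟂ GD and the tangent condition forces UL to be normal to LA, with radius 8.2, so the center U sits 8.2 in from both sides at U = (-33.60, 14.60). That places the tangent points at D = (-41.80, 14.60) on GD and L = (-33.60, 22.80) on LA. Then |KL| = |L − K| = 40.61.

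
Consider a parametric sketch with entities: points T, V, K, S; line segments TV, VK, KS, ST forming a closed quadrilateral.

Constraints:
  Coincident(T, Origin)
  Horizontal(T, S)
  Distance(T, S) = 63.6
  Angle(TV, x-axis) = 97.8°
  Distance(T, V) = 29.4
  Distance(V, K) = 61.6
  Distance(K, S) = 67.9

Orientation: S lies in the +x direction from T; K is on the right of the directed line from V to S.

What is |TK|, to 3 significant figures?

32.2

T is at the origin; TS is horizontal with |TS| = 63.6 and S in +x, so S = (63.6, 0). TV runs at 97.8° with |TV| = 29.4, so V = (-3.99, 29.1). K is determined by |VK| = 61.6 and |KS| = 67.9 together: it lies at the intersection of circle(V, 61.6) and circle(S, 67.9). With |VS| = 73.6, the foot of the radical line on VS is 31.3 from V and the perpendicular offset is √(61.6² − 31.3²) = 53.1. Taking the right-of-VS solution: K = (3.71, -32.0).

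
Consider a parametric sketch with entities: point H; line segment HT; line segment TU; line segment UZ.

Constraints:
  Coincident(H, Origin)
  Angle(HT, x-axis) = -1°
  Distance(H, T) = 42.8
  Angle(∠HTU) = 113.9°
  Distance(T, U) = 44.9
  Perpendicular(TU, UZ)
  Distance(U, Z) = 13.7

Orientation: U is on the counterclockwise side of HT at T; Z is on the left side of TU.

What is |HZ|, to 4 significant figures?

67.23

H is at the origin; HT runs at -1.0° with length 42.8, so T = 42.8·(cos -1.0°, sin -1.0°) = (42.79, -0.7470). ∠HTU = 113.9°, so TU runs at -1.0° + (180° − 113.9°) = 65.10° from the x-axis; with |TU| = 44.9, U = T + 44.9·(cos 65.10°, sin 65.10°) = (61.70, 39.98). TU ⟂ UZ; with |UZ| = 13.7 on the left of TU, Z = U + 13.7·(-0.9070, 0.4210) = (49.27, 45.75). Then |HZ| = |Z − H| = 67.23.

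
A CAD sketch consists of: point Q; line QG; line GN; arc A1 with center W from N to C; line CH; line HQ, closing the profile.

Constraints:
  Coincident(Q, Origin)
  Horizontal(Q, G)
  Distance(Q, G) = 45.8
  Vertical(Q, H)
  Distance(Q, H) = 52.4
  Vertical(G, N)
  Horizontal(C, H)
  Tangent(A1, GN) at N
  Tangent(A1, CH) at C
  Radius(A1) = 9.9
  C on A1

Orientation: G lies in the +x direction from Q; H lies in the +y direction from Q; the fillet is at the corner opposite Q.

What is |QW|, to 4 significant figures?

55.63

QH is vertical with |QH| = 52.4 and H on the +y side, so H = (0.000, 52.40). The virtual corner opposite Q is at (45.80, 52.40). Since A1 is tangent to GN there, WN ⟂ GN and tangency of A1 to CH means the radius WC is perpendicular to CH, with radius 9.9, so the center W sits 9.9 in from both sides at W = (35.90, 42.50). Then |QW| = |W − Q| = 55.63.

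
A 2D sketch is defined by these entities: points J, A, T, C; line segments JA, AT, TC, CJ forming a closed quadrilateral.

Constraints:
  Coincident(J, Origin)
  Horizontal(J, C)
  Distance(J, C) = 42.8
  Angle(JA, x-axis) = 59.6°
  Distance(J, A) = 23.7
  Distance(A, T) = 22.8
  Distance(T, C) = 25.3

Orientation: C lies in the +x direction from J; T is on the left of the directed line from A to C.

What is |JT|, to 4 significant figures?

42.00

Checks: |AT| = 22.80 ✓; |TC| = 25.30 ✓.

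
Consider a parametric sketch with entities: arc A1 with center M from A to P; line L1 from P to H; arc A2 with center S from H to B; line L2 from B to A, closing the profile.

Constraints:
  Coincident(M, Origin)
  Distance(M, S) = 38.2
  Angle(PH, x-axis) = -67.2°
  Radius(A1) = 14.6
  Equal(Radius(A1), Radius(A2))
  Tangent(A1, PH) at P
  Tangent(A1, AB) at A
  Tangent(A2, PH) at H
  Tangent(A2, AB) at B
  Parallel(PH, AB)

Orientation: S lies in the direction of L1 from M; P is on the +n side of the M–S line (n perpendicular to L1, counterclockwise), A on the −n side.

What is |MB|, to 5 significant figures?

40.895

The slot axis is L1's direction at -67.2°, so u = (cos -67.2°, sin -67.2°) = (0.38752, -0.92186) and n = (−sin -67.2°, cos -67.2°) = (0.92186, 0.38752). M is at the origin and S lies 38.2 along u from M, so S = 38.2·u = (14.803, -35.215). Tangency of A1 to both parallel lines with radius 14.6 puts P and A at M ± 14.6·n: P = (13.459, 5.6577), A = (-13.459, -5.6577). Equal radii place H and B the same way about S: H = S + 14.6·n = (28.262, -29.557), B = S − 14.6·n = (1.3439, -40.873). Then |MB| = |B − M| = 40.895.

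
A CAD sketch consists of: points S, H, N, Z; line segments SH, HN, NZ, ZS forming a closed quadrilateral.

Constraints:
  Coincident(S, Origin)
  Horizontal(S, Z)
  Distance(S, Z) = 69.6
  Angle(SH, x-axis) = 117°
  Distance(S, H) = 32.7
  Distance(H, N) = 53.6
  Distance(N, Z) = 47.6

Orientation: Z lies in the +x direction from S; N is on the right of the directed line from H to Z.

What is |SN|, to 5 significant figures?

24.549

Checks: |HN| = 53.60 ✓; |NZ| = 47.60 ✓.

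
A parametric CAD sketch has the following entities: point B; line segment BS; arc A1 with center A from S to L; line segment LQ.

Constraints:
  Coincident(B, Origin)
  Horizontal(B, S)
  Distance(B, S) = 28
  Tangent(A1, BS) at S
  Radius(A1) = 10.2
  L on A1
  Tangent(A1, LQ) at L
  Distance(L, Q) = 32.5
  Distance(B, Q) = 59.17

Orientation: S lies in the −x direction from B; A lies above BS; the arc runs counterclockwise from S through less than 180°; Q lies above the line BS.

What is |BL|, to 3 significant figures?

26.8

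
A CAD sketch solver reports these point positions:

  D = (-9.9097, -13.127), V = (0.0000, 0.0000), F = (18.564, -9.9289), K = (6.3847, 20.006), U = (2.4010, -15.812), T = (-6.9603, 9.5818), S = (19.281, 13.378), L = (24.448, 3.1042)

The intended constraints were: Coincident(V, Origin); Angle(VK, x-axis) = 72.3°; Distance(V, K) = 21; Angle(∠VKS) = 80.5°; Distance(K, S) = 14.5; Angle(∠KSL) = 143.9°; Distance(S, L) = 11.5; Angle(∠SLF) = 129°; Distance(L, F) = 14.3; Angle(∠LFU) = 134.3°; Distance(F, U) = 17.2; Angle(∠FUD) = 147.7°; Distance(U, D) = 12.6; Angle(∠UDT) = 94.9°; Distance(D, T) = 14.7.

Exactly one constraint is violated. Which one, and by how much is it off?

Distance(D, T) = 14.7 — off by 8.20.

V = (0.00, 0.00) ✓; VK at 72.30° ✓; |VK| = 21.00 ✓; ∠VKS = 80.50° ✓; |KS| = 14.50 ✓; ∠KSL = 143.9° ✓; |SL| = 11.50 ✓; ∠SLF = 129.0° ✓; |LF| = 14.30 ✓; ∠LFU = 134.3° ✓; |FU| = 17.20 ✓; ∠FUD = 147.7° ✓; |UD| = 12.60 ✓; ∠UDT = 94.90° ✓; |DT| = 22.90 ✗.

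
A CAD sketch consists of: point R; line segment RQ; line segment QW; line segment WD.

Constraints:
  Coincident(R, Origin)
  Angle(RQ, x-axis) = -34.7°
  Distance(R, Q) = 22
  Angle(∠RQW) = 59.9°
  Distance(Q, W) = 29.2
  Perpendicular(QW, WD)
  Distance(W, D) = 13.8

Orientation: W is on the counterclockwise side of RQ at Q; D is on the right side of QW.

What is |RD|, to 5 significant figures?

37.524

R is at the origin; RQ runs at -34.7° with length 22.0, so Q = 22.0·(cos -34.7°, sin -34.7°) = (18.087, -12.524). ∠RQW = 59.9°, so QW runs at -34.7° + (180° − 59.9°) = 85.400° from the x-axis; with |QW| = 29.2, W = Q + 29.2·(cos 85.400°, sin 85.400°) = (20.429, 16.582). QW ⟂ WD; with |WD| = 13.8 on the right of QW, D = W + 13.8·(0.99678, -0.080199) = (34.185, 15.475). Then |RD| = |D − R| = 37.524.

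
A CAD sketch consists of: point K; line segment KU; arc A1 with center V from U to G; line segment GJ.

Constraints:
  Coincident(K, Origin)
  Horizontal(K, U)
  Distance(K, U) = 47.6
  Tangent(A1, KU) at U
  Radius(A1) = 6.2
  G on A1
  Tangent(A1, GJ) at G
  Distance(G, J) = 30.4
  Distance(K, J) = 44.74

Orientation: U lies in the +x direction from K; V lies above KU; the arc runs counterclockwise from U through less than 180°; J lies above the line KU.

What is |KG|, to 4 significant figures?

53.10

Checks: |VG| = 6.200 ✓; ∠(VG, GJ) = 90.00° ✓; |GJ| = 30.40 ✓; |KJ| = 44.74 ✓.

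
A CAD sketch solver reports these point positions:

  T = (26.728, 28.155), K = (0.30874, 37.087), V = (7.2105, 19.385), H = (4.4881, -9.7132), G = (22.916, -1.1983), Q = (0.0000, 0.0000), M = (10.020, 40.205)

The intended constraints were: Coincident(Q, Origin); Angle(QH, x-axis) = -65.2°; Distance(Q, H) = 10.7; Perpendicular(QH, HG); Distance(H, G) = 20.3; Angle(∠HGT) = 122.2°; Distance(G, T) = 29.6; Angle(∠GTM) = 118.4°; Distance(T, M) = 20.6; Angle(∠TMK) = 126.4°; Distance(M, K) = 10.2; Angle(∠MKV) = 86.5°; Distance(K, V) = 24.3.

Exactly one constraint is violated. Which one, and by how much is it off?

Distance(K, V) = 24.3 — off by 5.30.

Q = (0.00, 0.00) ✓; QH at -65.20° ✓; |QH| = 10.70 ✓; ∠(QH, HG) = 90.00° ✓; |HG| = 20.30 ✓; ∠HGT = 122.2° ✓; |GT| = 29.60 ✓; ∠GTM = 118.4° ✓; |TM| = 20.60 ✓; ∠TMK = 126.4° ✓; |MK| = 10.20 ✓; ∠MKV = 86.50° ✓; |KV| = 19.00 ✗.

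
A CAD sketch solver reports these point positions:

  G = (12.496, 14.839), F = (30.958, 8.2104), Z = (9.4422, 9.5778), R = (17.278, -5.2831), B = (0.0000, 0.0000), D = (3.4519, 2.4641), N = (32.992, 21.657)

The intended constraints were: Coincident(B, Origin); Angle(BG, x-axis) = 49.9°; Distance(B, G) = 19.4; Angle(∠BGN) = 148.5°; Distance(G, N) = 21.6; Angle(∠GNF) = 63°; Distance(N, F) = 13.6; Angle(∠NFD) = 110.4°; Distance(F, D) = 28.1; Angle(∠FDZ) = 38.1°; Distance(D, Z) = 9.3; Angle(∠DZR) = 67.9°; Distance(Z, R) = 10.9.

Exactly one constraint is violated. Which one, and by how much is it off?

Distance(Z, R) = 10.9 — off by 5.90.

B = (0.00, 0.00) ✓; BG at 49.90° ✓; |BG| = 19.40 ✓; ∠BGN = 148.5° ✓; |GN| = 21.60 ✓; ∠GNF = 63.00° ✓; |NF| = 13.60 ✓; ∠NFD = 110.4° ✓; |FD| = 28.10 ✓; ∠FDZ = 38.10° ✓; |DZ| = 9.300 ✓; ∠DZR = 67.90° ✓; |ZR| = 16.80 ✗.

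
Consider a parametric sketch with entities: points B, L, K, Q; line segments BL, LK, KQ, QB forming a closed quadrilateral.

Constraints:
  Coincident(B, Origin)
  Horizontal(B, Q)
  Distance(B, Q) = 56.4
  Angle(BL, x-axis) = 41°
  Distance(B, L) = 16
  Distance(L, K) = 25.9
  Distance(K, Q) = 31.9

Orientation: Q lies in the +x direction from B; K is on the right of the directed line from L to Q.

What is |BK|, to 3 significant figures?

28.7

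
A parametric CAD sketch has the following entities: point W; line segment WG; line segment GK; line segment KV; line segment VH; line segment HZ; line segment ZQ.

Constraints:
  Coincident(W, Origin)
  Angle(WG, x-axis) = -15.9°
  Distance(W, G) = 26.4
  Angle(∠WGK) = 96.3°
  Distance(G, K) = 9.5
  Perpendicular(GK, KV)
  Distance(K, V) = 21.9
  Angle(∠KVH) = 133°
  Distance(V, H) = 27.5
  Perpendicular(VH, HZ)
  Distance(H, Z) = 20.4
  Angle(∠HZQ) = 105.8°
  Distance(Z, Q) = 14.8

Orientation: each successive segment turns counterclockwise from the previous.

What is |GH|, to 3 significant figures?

42.0

W is at the origin; WG runs at -15.9° with length 26.4, so G = (25.4, -7.23). ∠WGK = 96.3° gives GK at 67.8° from the x-axis; with |GK| = 9.5, K = (29.0, 1.56). GK is perpendicular to KV, so KV runs at 158°; with |KV| = 21.9, V = (8.70, 9.84). ∠KVH = 133.0° gives VH at -155° from the x-axis; with |VH| = 27.5, H = (-16.3, -1.70). Then |GH| = |H − G| = 42.0.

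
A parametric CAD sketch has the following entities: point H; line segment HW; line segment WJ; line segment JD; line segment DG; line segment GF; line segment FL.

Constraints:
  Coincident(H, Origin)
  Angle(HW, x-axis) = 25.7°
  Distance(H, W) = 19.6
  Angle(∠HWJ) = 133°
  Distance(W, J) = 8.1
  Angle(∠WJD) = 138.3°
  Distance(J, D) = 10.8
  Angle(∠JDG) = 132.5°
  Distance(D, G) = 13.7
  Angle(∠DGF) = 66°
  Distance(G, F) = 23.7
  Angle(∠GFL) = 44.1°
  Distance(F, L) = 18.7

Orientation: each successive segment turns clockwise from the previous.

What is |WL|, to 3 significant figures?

13.0

∠DGF = 66.0° gives GF at 136° from the x-axis; with |GF| = 23.7, F = (8.41, -0.286). ∠GFL = 44.1° gives FL at -0.400° from the x-axis; with |FL| = 18.7, L = (27.1, -0.417). Then |WL| = |L − W| = 13.0.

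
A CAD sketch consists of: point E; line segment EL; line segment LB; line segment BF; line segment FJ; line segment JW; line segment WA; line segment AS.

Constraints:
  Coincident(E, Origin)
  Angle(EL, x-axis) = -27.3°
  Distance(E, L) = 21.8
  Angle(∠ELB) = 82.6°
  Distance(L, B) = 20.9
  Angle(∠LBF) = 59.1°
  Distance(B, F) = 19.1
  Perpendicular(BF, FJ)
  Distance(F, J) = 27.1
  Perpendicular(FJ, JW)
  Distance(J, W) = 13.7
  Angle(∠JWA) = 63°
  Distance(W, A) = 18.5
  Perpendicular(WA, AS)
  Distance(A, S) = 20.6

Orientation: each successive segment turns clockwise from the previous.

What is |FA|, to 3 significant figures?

11.9

The perpendicularity gives JW at right angles to FJ, so JW runs at -65.6°; with |JW| = 13.7, W = (29.9, -11.1). ∠JWA = 63.0° gives WA at 177° from the x-axis; with |WA| = 18.5, A = (11.4, -10.2). Then |FA| = |A − F| = 11.9.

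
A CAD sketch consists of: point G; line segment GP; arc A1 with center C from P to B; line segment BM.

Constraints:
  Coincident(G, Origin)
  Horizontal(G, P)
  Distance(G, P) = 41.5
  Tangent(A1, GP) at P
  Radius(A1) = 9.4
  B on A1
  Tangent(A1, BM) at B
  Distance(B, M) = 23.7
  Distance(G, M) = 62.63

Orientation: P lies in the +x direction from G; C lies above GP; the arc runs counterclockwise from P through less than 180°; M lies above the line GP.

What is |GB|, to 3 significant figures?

51.5

G is at the origin; G and P share the same y with |GP| = 41.5 and P on the +x side, so P = (41.5, 0.00). Tangency of A1 to GP means the radius CP is perpendicular to GP, so C = P + (0, 9.4) = (41.5, 9.40). Since CB ⟂ BM (tangency), |CM| = √(9.4² + 23.7²) = 25.5 regardless of where B sits on A1. So M lies on both circle(G, 62.63) and circle(C, 25.5); the above-GP intersection is M = (54.1, 31.6). B is the foot of the tangent from M: B = (50.8, 8.10).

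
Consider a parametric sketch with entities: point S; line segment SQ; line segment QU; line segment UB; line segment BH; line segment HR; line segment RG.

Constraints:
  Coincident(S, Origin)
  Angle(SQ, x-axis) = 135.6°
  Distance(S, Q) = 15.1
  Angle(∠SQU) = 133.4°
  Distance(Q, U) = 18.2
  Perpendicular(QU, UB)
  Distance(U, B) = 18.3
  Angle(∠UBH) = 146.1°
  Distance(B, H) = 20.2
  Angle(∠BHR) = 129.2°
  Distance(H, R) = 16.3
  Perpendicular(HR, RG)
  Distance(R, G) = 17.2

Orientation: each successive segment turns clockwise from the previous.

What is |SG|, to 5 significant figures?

8.4895

∠BHR = 129.2° gives HR at -85.700° from the x-axis; with |HR| = 16.3, R = (25.616, 0.63130). The perpendicularity gives RG at right angles to HR, so RG runs at -175.70°; with |RG| = 17.2, G = (8.4639, -0.65833). Then |SG| = |G − S| = 8.4895.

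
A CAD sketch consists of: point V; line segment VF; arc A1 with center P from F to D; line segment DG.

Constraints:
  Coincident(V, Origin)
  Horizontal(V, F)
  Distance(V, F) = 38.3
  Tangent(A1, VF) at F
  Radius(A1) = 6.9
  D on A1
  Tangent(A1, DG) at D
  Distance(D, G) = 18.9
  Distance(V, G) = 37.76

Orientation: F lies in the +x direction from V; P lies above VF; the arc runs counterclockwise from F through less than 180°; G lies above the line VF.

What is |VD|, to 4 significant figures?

44.53

Checks: |VF| = 38.30 ✓; |PD| = 6.900 ✓; ∠(PD, DG) = 90.00° ✓; |DG| = 18.90 ✓; |VG| = 37.76 ✓.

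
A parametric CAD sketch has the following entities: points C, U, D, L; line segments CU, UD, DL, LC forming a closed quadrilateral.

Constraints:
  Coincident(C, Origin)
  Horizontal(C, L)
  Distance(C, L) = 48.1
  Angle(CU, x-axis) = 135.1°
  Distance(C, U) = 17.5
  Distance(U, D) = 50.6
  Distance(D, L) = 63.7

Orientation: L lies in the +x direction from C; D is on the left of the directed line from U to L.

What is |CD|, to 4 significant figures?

56.77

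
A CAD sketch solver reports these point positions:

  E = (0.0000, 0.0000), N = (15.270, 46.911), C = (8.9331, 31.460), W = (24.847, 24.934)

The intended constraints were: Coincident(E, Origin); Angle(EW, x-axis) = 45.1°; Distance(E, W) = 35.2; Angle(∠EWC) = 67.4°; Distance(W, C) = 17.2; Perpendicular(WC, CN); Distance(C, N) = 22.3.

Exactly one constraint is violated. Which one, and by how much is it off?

Distance(C, N) = 22.3 — off by 5.60.

E = (0.00, 0.00) ✓; EW at 45.10° ✓; |EW| = 35.20 ✓; ∠EWC = 67.40° ✓; |WC| = 17.20 ✓; ∠(WC, CN) = 90.00° ✓; |CN| = 16.70 ✗.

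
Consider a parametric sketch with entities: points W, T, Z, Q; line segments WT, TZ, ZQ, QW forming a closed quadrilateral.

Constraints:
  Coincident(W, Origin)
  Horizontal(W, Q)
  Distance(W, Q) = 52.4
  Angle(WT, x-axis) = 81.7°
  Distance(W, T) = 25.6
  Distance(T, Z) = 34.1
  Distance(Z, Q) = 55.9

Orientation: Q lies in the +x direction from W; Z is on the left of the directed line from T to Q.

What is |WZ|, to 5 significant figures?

56.918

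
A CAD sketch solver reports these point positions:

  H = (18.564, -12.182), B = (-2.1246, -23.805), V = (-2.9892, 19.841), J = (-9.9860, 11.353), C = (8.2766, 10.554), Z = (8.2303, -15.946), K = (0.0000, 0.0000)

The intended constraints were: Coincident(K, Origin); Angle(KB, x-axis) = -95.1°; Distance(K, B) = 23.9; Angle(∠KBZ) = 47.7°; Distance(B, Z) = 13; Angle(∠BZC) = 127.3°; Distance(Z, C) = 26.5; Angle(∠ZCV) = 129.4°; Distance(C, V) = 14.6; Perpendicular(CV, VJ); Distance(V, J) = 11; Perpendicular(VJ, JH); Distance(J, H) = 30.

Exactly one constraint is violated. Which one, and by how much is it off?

Distance(J, H) = 30 — off by 7.00.

K = (0.00, 0.00) ✓; KB at -95.10° ✓; |KB| = 23.90 ✓; ∠KBZ = 47.70° ✓; |BZ| = 13.00 ✓; ∠BZC = 127.3° ✓; |ZC| = 26.50 ✓; ∠ZCV = 129.4° ✓; |CV| = 14.60 ✓; ∠(CV, VJ) = 90.00° ✓; |VJ| = 11.00 ✓; ∠(VJ, JH) = 90.00° ✓; |JH| = 37.00 ✗.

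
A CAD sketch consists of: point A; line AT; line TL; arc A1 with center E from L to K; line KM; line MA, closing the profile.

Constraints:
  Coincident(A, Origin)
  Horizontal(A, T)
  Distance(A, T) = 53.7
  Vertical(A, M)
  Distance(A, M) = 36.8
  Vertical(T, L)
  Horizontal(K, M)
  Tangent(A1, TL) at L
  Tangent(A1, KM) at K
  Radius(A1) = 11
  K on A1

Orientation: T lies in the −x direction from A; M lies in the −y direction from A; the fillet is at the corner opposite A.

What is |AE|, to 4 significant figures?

49.89

A is at the origin; AT is horizontal with |AT| = 53.7 and T on the −x side, so T = (-53.70, 0.000). AM is vertical with |AM| = 36.8 and M on the −y side, so M = (0.000, -36.80). The virtual corner opposite A is at (-53.70, -36.80). The tangent condition forces EL to be normal to TL and tangency of A1 to KM means the radius EK is perpendicular to KM, with radius 11.0, so the center E sits 11.0 in from both sides at E = (-42.70, -25.80). Then |AE| = |E − A| = 49.89.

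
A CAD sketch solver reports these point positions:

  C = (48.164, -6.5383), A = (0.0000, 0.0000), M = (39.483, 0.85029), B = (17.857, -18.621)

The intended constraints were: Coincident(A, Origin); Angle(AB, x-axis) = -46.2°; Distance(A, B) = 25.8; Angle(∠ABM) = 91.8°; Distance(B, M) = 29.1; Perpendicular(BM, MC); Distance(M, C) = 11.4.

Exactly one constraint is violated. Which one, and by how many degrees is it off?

Perpendicular(BM, MC) — off by 7.60°.

A = (0.00, 0.00) ✓; AB at -46.20° ✓; |AB| = 25.80 ✓; ∠ABM = 91.80° ✓; |BM| = 29.10 ✓; ∠(BM, MC) = 82.40° ✗; |MC| = 11.40 ✓.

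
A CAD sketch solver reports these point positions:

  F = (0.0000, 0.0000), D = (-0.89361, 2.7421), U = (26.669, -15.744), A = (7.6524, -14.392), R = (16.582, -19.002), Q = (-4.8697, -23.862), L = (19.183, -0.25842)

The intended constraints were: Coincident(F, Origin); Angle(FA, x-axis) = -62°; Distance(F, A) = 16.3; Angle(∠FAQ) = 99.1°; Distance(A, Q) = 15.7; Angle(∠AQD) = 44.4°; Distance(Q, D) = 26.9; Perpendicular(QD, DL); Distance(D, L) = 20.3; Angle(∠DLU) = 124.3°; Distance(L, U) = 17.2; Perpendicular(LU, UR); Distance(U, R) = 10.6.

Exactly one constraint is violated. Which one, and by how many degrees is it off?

Perpendicular(LU, UR) — off by 7.90°.

F = (0.00, 0.00) ✓; FA at -62.00° ✓; |FA| = 16.30 ✓; ∠FAQ = 99.10° ✓; |AQ| = 15.70 ✓; ∠AQD = 44.40° ✓; |QD| = 26.90 ✓; ∠(QD, DL) = 90.00° ✓; |DL| = 20.30 ✓; ∠DLU = 124.3° ✓; |LU| = 17.20 ✓; ∠(LU, UR) = 97.90° ✗; |UR| = 10.60 ✓.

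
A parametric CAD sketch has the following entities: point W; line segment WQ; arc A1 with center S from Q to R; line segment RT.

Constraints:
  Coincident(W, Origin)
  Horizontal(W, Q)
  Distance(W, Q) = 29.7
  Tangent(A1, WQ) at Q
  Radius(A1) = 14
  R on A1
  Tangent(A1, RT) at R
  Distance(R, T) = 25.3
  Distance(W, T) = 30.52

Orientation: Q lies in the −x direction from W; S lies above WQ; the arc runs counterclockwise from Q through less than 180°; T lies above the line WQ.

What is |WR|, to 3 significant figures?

18.9

W is at the origin; WQ is horizontal with |WQ| = 29.7 and Q on the −x side, so Q = (-29.7, 0.00). Tangency of A1 to WQ means the radius SQ is perpendicular to WQ, so S = Q + (0, 14) = (-29.7, 14.0). Since SR ⟂ RT (tangency), |ST| = √(14.0² + 25.3²) = 28.9 regardless of where R sits on A1. So T lies on both circle(W, 30.52) and circle(S, 28.9); the above-WQ intersection is T = (-5.61, 30.0). R is the foot of the tangent from T: R = (-17.3, 7.55).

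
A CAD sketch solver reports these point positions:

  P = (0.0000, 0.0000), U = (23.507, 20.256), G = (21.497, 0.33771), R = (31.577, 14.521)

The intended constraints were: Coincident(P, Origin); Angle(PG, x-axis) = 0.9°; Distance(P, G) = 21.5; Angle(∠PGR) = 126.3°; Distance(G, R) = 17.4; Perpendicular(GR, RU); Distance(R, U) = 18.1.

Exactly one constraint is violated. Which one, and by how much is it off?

Distance(R, U) = 18.1 — off by 8.20.

P = (0.00, 0.00) ✓; PG at 0.9000° ✓; |PG| = 21.50 ✓; ∠PGR = 126.3° ✓; |GR| = 17.40 ✓; ∠(GR, RU) = 90.00° ✓; |RU| = 9.900 ✗.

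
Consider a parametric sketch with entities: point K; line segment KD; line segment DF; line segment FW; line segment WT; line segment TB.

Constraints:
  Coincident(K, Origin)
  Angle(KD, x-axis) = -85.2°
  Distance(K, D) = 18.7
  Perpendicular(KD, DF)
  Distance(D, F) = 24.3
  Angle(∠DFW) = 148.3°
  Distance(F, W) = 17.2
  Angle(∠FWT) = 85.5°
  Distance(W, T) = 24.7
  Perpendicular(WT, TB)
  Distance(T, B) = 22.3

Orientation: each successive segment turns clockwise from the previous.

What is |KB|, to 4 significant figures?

6.982

K is at the origin; KD runs at -85.2° with length 18.7, so D = (1.565, -18.63). KD is perpendicular to DF, so DF runs at -175.2°; with |DF| = 24.3, F = (-22.65, -20.67). ∠DFW = 148.3° gives FW at 153.1° from the x-axis; with |FW| = 17.2, W = (-37.99, -12.89). ∠FWT = 85.5° gives WT at 58.60° from the x-axis; with |WT| = 24.7, T = (-25.12, 8.197). WT is perpendicular to TB, so TB runs at -31.40°; with |TB| = 22.3, B = (-6.086, -3.422). Then |KB| = |B − K| = 6.982.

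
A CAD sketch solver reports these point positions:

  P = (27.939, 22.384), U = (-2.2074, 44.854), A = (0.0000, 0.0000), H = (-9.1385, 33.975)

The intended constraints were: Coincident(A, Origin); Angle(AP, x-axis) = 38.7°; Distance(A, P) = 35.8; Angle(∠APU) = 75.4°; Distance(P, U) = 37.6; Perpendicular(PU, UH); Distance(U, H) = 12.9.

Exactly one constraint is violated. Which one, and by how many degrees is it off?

Perpendicular(PU, UH) — off by 4.20°.

A = (0.00, 0.00) ✓; AP at 38.70° ✓; |AP| = 35.80 ✓; ∠APU = 75.40° ✓; |PU| = 37.60 ✓; ∠(PU, UH) = 94.20° ✗; |UH| = 12.90 ✓.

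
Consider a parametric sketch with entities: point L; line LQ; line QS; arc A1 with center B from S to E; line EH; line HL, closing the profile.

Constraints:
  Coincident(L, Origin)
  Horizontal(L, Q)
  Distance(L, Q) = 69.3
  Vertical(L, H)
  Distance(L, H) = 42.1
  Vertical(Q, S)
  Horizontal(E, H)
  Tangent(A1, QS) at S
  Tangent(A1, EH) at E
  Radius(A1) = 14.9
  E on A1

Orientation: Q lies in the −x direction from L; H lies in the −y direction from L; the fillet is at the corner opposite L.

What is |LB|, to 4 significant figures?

60.82

L is at the origin; LQ is horizontal with |LQ| = 69.3 and Q on the −x side, so Q = (-69.30, 0.000). L and H share the same x with |LH| = 42.1 and H on the −y side, so H = (0.000, -42.10). The virtual corner opposite L is at (-69.30, -42.10). Since A1 is tangent to QS there, BS ⟂ QS and A1 meets EH tangentially, so BE is at right angles to EH, with radius 14.9, so the center B sits 14.9 in from both sides at B = (-54.40, -27.20). Then |LB| = |B − L| = 60.82.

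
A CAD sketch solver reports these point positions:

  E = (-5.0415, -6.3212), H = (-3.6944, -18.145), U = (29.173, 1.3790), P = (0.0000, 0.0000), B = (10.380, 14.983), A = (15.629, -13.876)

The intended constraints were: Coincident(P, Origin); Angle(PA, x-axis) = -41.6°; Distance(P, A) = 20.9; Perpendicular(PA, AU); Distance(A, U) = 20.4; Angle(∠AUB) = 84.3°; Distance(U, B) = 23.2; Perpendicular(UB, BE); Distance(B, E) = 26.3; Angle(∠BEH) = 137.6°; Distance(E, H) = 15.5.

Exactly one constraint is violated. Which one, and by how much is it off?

Distance(E, H) = 15.5 — off by 3.60.

P = (0.00, 0.00) ✓; PA at -41.60° ✓; |PA| = 20.90 ✓; ∠(PA, AU) = 90.00° ✓; |AU| = 20.40 ✓; ∠AUB = 84.30° ✓; |UB| = 23.20 ✓; ∠(UB, BE) = 90.00° ✓; |BE| = 26.30 ✓; ∠BEH = 137.6° ✓; |EH| = 11.90 ✗.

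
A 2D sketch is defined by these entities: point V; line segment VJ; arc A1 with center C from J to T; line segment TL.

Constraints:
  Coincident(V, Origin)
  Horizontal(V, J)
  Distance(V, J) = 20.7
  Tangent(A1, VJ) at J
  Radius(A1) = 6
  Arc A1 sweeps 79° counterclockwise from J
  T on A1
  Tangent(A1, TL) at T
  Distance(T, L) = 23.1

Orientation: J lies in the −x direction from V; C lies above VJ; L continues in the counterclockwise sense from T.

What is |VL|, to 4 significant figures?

29.43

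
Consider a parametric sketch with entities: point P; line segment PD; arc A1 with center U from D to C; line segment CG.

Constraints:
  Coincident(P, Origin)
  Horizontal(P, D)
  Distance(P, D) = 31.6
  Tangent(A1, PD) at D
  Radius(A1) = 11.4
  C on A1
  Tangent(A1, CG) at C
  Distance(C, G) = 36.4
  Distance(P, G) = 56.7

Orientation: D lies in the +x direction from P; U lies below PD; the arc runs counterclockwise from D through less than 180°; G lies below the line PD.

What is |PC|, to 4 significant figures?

24.63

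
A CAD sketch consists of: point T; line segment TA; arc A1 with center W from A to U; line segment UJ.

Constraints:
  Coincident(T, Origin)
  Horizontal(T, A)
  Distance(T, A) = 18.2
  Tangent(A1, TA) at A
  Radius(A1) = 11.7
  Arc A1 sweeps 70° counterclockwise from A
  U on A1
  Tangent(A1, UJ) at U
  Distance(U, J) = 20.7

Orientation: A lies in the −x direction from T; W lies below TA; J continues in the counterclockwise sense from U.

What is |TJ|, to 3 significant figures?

45.3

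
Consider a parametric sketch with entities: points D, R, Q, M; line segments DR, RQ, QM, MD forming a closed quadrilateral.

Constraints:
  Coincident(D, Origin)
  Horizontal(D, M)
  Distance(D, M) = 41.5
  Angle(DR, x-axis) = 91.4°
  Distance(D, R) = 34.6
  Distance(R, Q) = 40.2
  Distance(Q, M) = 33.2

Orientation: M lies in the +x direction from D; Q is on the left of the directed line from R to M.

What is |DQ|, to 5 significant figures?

51.422

Checks: |RQ| = 40.20 ✓; |QM| = 33.20 ✓.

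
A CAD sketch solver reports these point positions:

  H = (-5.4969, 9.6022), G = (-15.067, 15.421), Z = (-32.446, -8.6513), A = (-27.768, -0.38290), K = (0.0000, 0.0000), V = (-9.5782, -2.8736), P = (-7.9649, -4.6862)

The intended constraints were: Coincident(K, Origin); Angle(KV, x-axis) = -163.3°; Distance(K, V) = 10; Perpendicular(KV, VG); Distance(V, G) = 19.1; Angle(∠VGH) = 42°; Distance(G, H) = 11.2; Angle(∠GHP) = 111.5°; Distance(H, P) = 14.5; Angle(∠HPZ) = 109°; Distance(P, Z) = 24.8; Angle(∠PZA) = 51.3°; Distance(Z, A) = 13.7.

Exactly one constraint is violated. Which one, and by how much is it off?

Distance(Z, A) = 13.7 — off by 4.20.

K = (0.00, 0.00) ✓; KV at -163.3° ✓; |KV| = 10.00 ✓; ∠(KV, VG) = 90.00° ✓; |VG| = 19.10 ✓; ∠VGH = 42.00° ✓; |GH| = 11.20 ✓; ∠GHP = 111.5° ✓; |HP| = 14.50 ✓; ∠HPZ = 109.0° ✓; |PZ| = 24.80 ✓; ∠PZA = 51.30° ✓; |ZA| = 9.500 ✗.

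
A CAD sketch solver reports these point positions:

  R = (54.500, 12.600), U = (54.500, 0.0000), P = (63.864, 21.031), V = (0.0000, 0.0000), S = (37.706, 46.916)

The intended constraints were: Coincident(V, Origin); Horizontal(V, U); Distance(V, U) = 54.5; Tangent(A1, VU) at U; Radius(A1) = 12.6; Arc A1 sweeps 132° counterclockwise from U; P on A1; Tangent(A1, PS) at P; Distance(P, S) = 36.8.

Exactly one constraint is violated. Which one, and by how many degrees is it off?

Tangent(A1, PS) at P — off by 3.30°.

V = (0.00, 0.00) ✓; V.y = 0.00, U.y = 0.00 ✓; |VU| = 54.50 ✓; ∠(RU, UV) = 90.00° ✓; |RU| = 12.60 ✓; bearing(R→P) − bearing(R→U) = 132.0° ✓; |RP| = 12.60 ✓; ∠(RP, PS) = 86.70° ✗; |PS| = 36.80 ✓.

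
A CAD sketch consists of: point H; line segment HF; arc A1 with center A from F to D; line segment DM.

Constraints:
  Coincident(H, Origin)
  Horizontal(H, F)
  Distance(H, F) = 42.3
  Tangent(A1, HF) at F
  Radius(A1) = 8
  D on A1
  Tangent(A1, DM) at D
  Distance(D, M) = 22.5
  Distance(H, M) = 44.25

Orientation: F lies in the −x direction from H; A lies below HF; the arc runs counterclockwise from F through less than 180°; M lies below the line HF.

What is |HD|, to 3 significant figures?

50.0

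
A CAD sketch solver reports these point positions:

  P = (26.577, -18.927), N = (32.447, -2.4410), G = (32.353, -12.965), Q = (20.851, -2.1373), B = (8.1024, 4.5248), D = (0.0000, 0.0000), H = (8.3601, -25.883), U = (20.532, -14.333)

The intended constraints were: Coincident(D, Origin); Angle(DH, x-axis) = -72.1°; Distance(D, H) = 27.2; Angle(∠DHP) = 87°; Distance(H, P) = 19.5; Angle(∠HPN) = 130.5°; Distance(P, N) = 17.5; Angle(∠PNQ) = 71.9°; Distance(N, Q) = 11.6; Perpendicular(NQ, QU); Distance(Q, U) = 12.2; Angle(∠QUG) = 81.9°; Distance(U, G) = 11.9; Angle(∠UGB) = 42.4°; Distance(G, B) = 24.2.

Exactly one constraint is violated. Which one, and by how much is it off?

Distance(G, B) = 24.2 — off by 5.70.

D = (0.00, 0.00) ✓; DH at -72.10° ✓; |DH| = 27.20 ✓; ∠DHP = 87.00° ✓; |HP| = 19.50 ✓; ∠HPN = 130.5° ✓; |PN| = 17.50 ✓; ∠PNQ = 71.90° ✓; |NQ| = 11.60 ✓; ∠(NQ, QU) = 90.00° ✓; |QU| = 12.20 ✓; ∠QUG = 81.90° ✓; |UG| = 11.90 ✓; ∠UGB = 42.40° ✓; |GB| = 29.90 ✗.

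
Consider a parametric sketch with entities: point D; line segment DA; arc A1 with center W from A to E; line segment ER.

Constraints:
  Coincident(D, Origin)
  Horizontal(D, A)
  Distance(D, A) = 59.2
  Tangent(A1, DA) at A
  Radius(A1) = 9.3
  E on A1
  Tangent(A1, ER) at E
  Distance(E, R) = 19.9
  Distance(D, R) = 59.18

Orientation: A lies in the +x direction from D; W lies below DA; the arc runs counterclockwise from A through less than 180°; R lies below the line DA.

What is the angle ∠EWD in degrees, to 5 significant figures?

12.514°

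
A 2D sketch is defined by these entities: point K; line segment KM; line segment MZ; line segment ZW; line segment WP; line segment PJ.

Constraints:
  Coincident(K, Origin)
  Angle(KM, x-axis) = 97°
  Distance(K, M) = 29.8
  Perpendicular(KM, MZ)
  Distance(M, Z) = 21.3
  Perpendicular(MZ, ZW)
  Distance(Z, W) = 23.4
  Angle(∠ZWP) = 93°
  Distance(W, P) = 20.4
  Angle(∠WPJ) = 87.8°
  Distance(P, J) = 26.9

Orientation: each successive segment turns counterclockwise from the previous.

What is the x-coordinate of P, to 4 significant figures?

-1.571

The perpendicularity gives ZW at right angles to MZ, so ZW runs at -83.00°; with |ZW| = 23.4, W = (-21.92, 3.756). ∠ZWP = 93.0° gives WP at 4.000° from the x-axis; with |WP| = 20.4, P = (-1.571, 5.180). So P.x = -1.571.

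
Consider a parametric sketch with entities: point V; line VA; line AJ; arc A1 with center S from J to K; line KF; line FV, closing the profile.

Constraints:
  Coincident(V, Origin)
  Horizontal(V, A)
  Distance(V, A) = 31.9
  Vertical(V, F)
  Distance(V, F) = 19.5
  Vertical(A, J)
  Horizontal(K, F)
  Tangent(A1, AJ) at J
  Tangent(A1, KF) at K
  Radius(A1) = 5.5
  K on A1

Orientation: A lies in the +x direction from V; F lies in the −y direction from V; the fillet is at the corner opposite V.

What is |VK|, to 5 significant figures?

32.821

V is at the origin; V and A share the same y with |VA| = 31.9 and A on the +x side, so A = (31.900, 0.0000). VF is vertical with |VF| = 19.5 and F on the −y side, so F = (0.0000, -19.500). The virtual corner opposite V is at (31.900, -19.500). Tangency of A1 to AJ means the radius SJ is perpendicular to AJ and A1 meets KF tangentially, so SK is at right angles to KF, with radius 5.5, so the center S sits 5.5 in from both sides at S = (26.400, -14.000). That places the tangent points at J = (31.900, -14.000) on AJ and K = (26.400, -19.500) on KF. Then |VK| = |K − V| = 32.821.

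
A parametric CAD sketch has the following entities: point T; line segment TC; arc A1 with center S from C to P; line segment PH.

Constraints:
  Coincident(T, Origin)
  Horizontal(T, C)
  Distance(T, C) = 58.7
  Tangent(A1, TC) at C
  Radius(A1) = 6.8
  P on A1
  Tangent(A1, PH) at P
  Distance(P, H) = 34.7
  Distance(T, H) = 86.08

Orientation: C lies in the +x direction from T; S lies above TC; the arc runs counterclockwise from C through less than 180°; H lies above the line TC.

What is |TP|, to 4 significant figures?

65.15

T is at the origin; TC is horizontal with |TC| = 58.7 and C on the +x side, so C = (58.70, 0.000). Since A1 is tangent to TC there, SC ⟂ TC, so S = C + (0, 6.8) = (58.70, 6.800). Since SP ⟂ PH (tangency), |SH| = √(6.8² + 34.7²) = 35.36 regardless of where P sits on A1. So H lies on both circle(T, 86.08) and circle(S, 35.36); the above-TC intersection is H = (77.99, 36.44). P is the foot of the tangent from H: P = (65.01, 4.256).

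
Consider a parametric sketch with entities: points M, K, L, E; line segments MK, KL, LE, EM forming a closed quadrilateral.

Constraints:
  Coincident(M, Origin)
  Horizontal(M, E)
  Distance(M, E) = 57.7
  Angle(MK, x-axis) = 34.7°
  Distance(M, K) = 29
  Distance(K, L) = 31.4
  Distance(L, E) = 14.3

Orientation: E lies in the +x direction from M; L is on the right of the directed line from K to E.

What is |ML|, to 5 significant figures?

45.531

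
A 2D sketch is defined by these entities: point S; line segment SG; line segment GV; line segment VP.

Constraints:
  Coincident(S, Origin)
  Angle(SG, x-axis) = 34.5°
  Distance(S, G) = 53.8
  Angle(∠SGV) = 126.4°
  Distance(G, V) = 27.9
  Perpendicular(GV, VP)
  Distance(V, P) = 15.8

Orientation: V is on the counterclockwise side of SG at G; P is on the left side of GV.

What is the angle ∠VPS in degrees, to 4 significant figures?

114.7°

S is at the origin; SG runs at 34.5° with length 53.8, so G = 53.8·(cos 34.5°, sin 34.5°) = (44.34, 30.47). ∠SGV = 126.4°, so GV runs at 34.5° + (180° − 126.4°) = 88.10° from the x-axis; with |GV| = 27.9, V = G + 27.9·(cos 88.10°, sin 88.10°) = (45.26, 58.36). GV ⟂ VP; with |VP| = 15.8 on the left of GV, P = V + 15.8·(-0.9995, 0.03316) = (29.47, 58.88). Then cos ∠VPS = PV·PS / (|PV||PS|), giving 114.7°.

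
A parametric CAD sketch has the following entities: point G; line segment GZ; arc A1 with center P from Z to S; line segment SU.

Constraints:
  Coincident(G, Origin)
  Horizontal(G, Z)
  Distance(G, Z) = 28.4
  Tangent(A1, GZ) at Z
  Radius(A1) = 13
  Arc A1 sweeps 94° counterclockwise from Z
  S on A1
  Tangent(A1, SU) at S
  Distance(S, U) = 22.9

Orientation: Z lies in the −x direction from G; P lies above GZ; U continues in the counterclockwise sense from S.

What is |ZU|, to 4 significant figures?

38.47

G is at the origin; G and Z share the same y with |GZ| = 28.4 and Z on the −x side, so Z = (-28.40, 0.000). Since A1 is tangent to GZ there, PZ ⟂ GZ, so P = Z + (0, 13) = (-28.40, 13.00). On A1, Z sits at bearing -90° from P; a 94° counterclockwise sweep puts S at bearing 4°, so S = P + 13.0·(cos 4°, sin 4°) = (-15.43, 13.91). The tangent condition forces PS to be normal to SU, so SU runs along (−sin 4°, cos 4°); with |SU| = 22.9, U = (-17.03, 36.75). Then |ZU| = |U − Z| = 38.47.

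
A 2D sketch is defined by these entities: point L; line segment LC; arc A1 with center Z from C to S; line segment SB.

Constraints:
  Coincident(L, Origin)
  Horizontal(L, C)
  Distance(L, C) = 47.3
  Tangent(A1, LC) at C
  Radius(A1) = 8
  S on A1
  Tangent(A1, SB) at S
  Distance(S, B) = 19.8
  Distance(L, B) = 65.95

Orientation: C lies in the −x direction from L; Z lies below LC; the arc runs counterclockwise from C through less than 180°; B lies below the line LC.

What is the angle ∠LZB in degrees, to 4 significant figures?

141.0°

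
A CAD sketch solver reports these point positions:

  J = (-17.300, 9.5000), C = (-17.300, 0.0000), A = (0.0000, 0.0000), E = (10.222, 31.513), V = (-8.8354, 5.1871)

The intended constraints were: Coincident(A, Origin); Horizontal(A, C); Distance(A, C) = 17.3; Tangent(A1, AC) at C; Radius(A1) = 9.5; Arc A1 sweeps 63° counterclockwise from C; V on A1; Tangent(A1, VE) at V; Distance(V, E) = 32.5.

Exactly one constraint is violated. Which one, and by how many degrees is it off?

Tangent(A1, VE) at V — off by 8.90°.

A = (0.00, 0.00) ✓; A.y = 0.00, C.y = 0.00 ✓; |AC| = 17.30 ✓; ∠(JC, CA) = 90.00° ✓; |JC| = 9.500 ✓; bearing(J→V) − bearing(J→C) = 63.00° ✓; |JV| = 9.500 ✓; ∠(JV, VE) = 98.90° ✗; |VE| = 32.50 ✓.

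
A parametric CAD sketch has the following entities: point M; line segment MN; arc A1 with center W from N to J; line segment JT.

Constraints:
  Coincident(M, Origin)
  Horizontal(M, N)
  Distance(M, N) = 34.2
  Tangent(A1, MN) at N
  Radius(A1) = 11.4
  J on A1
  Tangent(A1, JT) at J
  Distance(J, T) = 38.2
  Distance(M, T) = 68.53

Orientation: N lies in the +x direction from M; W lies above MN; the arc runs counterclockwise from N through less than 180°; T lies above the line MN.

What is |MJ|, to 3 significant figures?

46.8

M is at the origin; MN is horizontal with |MN| = 34.2 and N on the +x side, so N = (34.2, 0.00). Since A1 is tangent to MN there, WN ⟂ MN, so W = N + (0, 11.4) = (34.2, 11.4). Since WJ ⟂ JT (tangency), |WT| = √(11.4² + 38.2²) = 39.9 regardless of where J sits on A1. So T lies on both circle(M, 68.53) and circle(W, 39.9); the above-MN intersection is T = (48.2, 48.7). J is the foot of the tangent from T: J = (45.6, 10.6).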